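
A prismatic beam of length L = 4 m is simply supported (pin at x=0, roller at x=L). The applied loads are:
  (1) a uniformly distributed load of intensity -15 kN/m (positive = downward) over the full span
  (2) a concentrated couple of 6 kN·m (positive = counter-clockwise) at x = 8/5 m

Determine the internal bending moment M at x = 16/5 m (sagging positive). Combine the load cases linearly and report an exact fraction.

M(16/5) = -102/5 kN·m

Load 1 — uniform load w=-15 kN/m over full span:
  M_1 = wx(L-x)/2 = (-15)·(16/5)·(4-(16/5))/2 = -96/5 kN·m
Load 2 — applied couple M₀=6 kN·m at a=8/5 m (b=L-a=12/5):
  M_2 = M₀x/L - M₀  [x>a] = 6·(16/5)/4 - 6 = -6/5 kN·m
Superposition: M = Σ M_i = -102/5 kN·m ≈ -20.400000 kN·m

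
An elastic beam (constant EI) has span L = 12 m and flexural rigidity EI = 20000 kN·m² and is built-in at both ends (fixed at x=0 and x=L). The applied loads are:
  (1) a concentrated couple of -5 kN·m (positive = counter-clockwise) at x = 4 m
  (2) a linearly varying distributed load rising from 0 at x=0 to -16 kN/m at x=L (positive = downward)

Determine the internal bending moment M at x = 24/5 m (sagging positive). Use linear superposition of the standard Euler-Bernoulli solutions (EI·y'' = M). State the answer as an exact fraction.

M(24/5) = -12949/375 kN·m

Load 1 — applied couple M₀=-5 kN·m at a=4 m (b=L-a=8):
  M_1 = R_Ax - M_A - M₀  [x>a] with R_A=-5/9, M_A=0 = (-5/9)·(24/5) - 0 - (-5) = 7/3 kN·m
Load 2 — triangular load w₀=-16 kN/m (0→w₀ over full span):
  M_2 = 3w₀Lx/20 - w₀L²/30 - w₀x³/(6L) = 3·(-16)·12·(24/5)/20 - (-16)·12²/30 - (-16)·(24/5)³/(6·12) = -4608/125 kN·m
Superposition: M = Σ M_i = -12949/375 kN·m ≈ -34.530667 kN·m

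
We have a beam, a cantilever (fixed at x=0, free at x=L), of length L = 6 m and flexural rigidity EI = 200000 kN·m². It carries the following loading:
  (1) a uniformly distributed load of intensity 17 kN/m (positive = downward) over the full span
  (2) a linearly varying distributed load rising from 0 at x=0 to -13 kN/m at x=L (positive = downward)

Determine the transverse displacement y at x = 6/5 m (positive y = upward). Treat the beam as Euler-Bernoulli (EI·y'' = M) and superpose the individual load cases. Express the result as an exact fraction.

y(6/5) = -178281/390625000 m

Load 1 — uniform load w=17 kN/m over full span:
  y_1 = -wx²(x²-4Lx+6L²)/(24EI) = -17·(6/5)²·((6/5)²-4·6·(6/5)+6·6²)/(24·200000) = -60129/62500000 m
Load 2 — triangular load w₀=-13 kN/m (0→w₀ over full span):
  y_2 = (w₀Lx³/12-w₀L²x²/6-w₀x⁵/(120L))/EI = ((-13)·6·(6/5)³/12-(-13)·6²·(6/5)²/6-(-13)·(6/5)⁵/(120·6))/200000 = 790101/1562500000 m
Superposition: y = Σ y_i = -178281/390625000 m ≈ -0.000456 m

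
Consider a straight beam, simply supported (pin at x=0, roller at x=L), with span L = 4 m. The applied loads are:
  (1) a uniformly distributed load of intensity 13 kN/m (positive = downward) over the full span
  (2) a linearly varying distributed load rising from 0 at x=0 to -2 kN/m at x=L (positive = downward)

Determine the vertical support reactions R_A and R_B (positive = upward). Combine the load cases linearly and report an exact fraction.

Load 1 — uniform load w=13 kN/m over full span:
  R_A = wL/2 = 13·4/2 = 26 kN
  R_B = wL/2 = 13·4/2 = 26 kN
Load 2 — triangular load w₀=-2 kN/m (0→w₀ over full span):
  R_A = w₀L/6 = (-2)·4/6 = -4/3 kN
  R_B = w₀L/3 = (-2)·4/3 = -8/3 kN
Superposition: R_A = 74/3 kN, R_B = 70/3 kN

R_A = 74/3 kN, R_B = 70/3 kN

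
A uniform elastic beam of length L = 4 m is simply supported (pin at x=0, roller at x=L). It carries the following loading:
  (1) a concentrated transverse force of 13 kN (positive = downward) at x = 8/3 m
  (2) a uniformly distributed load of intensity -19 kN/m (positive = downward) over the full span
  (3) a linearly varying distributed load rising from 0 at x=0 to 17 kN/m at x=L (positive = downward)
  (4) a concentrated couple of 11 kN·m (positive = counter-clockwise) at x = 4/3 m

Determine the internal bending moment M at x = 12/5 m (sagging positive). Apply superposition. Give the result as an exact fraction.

Load 1 — point force P=13 kN at a=8/3 m (b=L-a=4/3):
  M_1 = Pbx/L  [x≤a] = 13·(4/3)·(12/5)/4 = 52/5 kN·m
Load 2 — uniform load w=-19 kN/m over full span:
  M_2 = wx(L-x)/2 = (-19)·(12/5)·(4-(12/5))/2 = -912/25 kN·m
Load 3 — triangular load w₀=17 kN/m (0→w₀ over full span):
  M_3 = w₀Lx/6 - w₀x³/(6L) = 17·4·(12/5)/6 - 17·(12/5)³/(6·4) = 2176/125 kN·m
Load 4 — applied couple M₀=11 kN·m at a=4/3 m (b=L-a=8/3):
  M_4 = M₀x/L - M₀  [x>a] = 11·(12/5)/4 - 11 = -22/5 kN·m
Superposition: M = Σ M_i = -1634/125 kN·m ≈ -13.072000 kN·m

M(12/5) = -1634/125 kN·m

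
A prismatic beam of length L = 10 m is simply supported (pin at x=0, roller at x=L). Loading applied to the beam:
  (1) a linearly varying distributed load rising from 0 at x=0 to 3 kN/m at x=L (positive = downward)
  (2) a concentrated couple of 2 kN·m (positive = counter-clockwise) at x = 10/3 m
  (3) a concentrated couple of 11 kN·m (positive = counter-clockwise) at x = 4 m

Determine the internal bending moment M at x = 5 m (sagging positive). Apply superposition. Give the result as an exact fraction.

Load 1 — triangular load w₀=3 kN/m (0→w₀ over full span):
  M_1 = w₀Lx/6 - w₀x³/(6L) = 3·10·5/6 - 3·5³/(6·10) = 75/4 kN·m
Load 2 — applied couple M₀=2 kN·m at a=10/3 m (b=L-a=20/3):
  M_2 = M₀x/L - M₀  [x>a] = 2·5/10 - 2 = -1 kN·m
Load 3 — applied couple M₀=11 kN·m at a=4 m (b=L-a=6):
  M_3 = M₀x/L - M₀  [x>a] = 11·5/10 - 11 = -11/2 kN·m
Superposition: M = Σ M_i = 49/4 kN·m ≈ 12.250000 kN·m

M(5) = 49/4 kN·m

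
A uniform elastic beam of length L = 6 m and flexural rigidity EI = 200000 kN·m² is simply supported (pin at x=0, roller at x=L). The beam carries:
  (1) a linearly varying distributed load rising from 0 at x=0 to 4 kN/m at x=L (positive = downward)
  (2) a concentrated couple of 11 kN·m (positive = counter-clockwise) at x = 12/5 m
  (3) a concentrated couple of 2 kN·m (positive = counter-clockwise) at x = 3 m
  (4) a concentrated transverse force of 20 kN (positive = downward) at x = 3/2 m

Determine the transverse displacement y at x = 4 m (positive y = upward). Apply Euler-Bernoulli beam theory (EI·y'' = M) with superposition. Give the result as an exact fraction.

y(4) = -63229/180000000 m

Load 1 — triangular load w₀=4 kN/m (0→w₀ over full span):
  y_1 = -w₀x(7L⁴-10L²x²+3x⁴)/(360LEI) = -4·4·(7·6⁴-10·6²·4²+3·4⁴)/(360·6·200000) = -17/112500 m
Load 2 — applied couple M₀=11 kN·m at a=12/5 m (b=L-a=18/5):
  y_2 = (M₀x³/(6L)-M₀(x-a)²/2+C₁x)/EI  [x>a] with C₁=M₀(3b²-L²)/(6L)=22/25 = (11·4³/(6·6)-11·(4-(12/5))²/2+(22/25)·4)/200000 = 253/5625000 m
Load 3 — applied couple M₀=2 kN·m at a=3 m (b=L-a=3):
  y_3 = (M₀x³/(6L)-M₀(x-a)²/2+C₁x)/EI  [x>a] with C₁=M₀(3b²-L²)/(6L)=-1/2 = (2·4³/(6·6)-2·(4-3)²/2+(-1/2)·4)/200000 = 1/360000 m
Load 4 — point force P=20 kN at a=3/2 m (b=L-a=9/2):
  y_4 = -Pa(L-x)(2Lx-a²-x²)/(6LEI)  [x>a] = -20·(3/2)·(6-4)·(2·6·4-(3/2)²-4²)/(6·6·200000) = -119/480000 m
Superposition: y = Σ y_i = -63229/180000000 m ≈ -0.000351 m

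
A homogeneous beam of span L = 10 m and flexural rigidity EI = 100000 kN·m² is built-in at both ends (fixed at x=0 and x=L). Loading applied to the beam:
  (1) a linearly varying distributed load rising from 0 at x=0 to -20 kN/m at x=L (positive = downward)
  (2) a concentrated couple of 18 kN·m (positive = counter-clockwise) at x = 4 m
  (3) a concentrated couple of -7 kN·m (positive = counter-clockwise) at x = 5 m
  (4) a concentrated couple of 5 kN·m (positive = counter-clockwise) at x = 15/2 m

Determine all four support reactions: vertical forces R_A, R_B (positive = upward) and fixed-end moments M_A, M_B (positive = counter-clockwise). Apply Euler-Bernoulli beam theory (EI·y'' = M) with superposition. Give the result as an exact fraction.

Load 1 — triangular load w₀=-20 kN/m (0→w₀ over full span):
  R_A = 3w₀L/20 = 3·(-20)·10/20 = -30 kN
  M_A = w₀L²/30 = (-20)·10²/30 = -200/3 kN·m
  R_B = 7w₀L/20 = 7·(-20)·10/20 = -70 kN
  M_B = -w₀L²/20 = -(-20)·10²/20 = 100 kN·m
Load 2 — applied couple M₀=18 kN·m at a=4 m (b=L-a=6):
  R_A = 6M₀ab/L³ = 6·18·4·6/10³ = 324/125 kN
  M_A = M₀b(2a-b)/L² = 18·6·(2·4-6)/10² = 54/25 kN·m
  R_B = -6M₀ab/L³ = -6·18·4·6/10³ = -324/125 kN
  M_B = M₀a(2b-a)/L² = 18·4·(2·6-4)/10² = 144/25 kN·m
Load 3 — applied couple M₀=-7 kN·m at a=5 m (b=L-a=5):
  R_A = 6M₀ab/L³ = 6·(-7)·5·5/10³ = -21/20 kN
  M_A = M₀b(2a-b)/L² = (-7)·5·(2·5-5)/10² = -7/4 kN·m
  R_B = -6M₀ab/L³ = -6·(-7)·5·5/10³ = 21/20 kN
  M_B = M₀a(2b-a)/L² = (-7)·5·(2·5-5)/10² = -7/4 kN·m
Load 4 — applied couple M₀=5 kN·m at a=15/2 m (b=L-a=5/2):
  R_A = 6M₀ab/L³ = 6·5·(15/2)·(5/2)/10³ = 9/16 kN
  M_A = M₀b(2a-b)/L² = 5·(5/2)·(2·(15/2)-(5/2))/10² = 25/16 kN·m
  R_B = -6M₀ab/L³ = -6·5·(15/2)·(5/2)/10³ = -9/16 kN
  M_B = M₀a(2b-a)/L² = 5·(15/2)·(2·(5/2)-(15/2))/10² = -15/16 kN·m
Superposition: R_A = -55791/2000 kN, M_A = -77633/1200 kN·m, R_B = -144209/2000 kN, M_B = 41229/400 kN·m

R_A = -55791/2000 kN, M_A = -77633/1200 kN·m, R_B = -144209/2000 kN, M_B = 41229/400 kN·m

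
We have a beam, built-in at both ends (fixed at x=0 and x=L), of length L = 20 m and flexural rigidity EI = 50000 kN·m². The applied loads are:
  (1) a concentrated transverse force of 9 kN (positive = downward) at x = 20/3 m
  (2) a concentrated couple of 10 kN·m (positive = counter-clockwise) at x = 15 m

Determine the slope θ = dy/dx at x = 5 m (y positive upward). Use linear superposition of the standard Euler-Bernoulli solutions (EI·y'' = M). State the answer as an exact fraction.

θ(5) = -3/2560 rad

Load 1 — point force P=9 kN at a=20/3 m (b=L-a=40/3):
  θ_1 = -Pb²x(2aL-(3a+b)x)/(2L³EI)  [x≤a] = -9·(40/3)²·5·(2·(20/3)·20-(3·(20/3)+(40/3))·5)/(2·20³·50000) = -1/1000 rad
Load 2 — applied couple M₀=10 kN·m at a=15 m (b=L-a=5):
  θ_2 = (R_Ax²/2 - M_Ax)/EI  [x≤a] with R_A=9/16, M_A=25/8 = ((9/16)·5²/2 - (25/8)·5)/50000 = -11/64000 rad
Superposition: θ = Σ θ_i = -3/2560 rad ≈ -0.001172 rad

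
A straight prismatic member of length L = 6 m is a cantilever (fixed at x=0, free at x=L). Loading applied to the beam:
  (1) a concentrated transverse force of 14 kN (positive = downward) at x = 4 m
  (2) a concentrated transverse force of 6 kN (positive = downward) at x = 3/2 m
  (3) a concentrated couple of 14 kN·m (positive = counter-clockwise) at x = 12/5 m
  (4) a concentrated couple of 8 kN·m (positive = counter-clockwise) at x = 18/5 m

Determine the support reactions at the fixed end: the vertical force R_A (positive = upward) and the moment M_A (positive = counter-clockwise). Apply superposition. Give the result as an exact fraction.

Load 1 — point force P=14 kN at a=4 m (b=L-a=2):
  R_A = P = 14 kN
  M_A = Pa = 14·4 = 56 kN·m
Load 2 — point force P=6 kN at a=3/2 m (b=L-a=9/2):
  R_A = P = 6 kN
  M_A = Pa = 6·(3/2) = 9 kN·m
Load 3 — applied couple M₀=14 kN·m at a=12/5 m (b=L-a=18/5):
  R_A = 0 kN
  M_A = -M₀ = -14 kN·m
Load 4 — applied couple M₀=8 kN·m at a=18/5 m (b=L-a=12/5):
  R_A = 0 kN
  M_A = -M₀ = -8 kN·m
Superposition: R_A = 20 kN, M_A = 43 kN·m

R_A = 20 kN, M_A = 43 kN·m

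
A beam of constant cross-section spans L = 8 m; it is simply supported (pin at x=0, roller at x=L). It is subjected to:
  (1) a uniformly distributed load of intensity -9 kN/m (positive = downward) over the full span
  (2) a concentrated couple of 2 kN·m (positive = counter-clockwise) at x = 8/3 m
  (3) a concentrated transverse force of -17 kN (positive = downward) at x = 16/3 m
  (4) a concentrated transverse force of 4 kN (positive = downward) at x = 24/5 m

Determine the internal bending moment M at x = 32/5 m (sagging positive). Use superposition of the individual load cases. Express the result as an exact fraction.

M(32/5) = -4558/75 kN·m

Load 1 — uniform load w=-9 kN/m over full span:
  M_1 = wx(L-x)/2 = (-9)·(32/5)·(8-(32/5))/2 = -1152/25 kN·m
Load 2 — applied couple M₀=2 kN·m at a=8/3 m (b=L-a=16/3):
  M_2 = M₀x/L - M₀  [x>a] = 2·(32/5)/8 - 2 = -2/5 kN·m
Load 3 — point force P=-17 kN at a=16/3 m (b=L-a=8/3):
  M_3 = Pa(L-x)/L  [x>a] = (-17)·(16/3)·(8-(32/5))/8 = -272/15 kN·m
Load 4 — point force P=4 kN at a=24/5 m (b=L-a=16/5):
  M_4 = Pa(L-x)/L  [x>a] = 4·(24/5)·(8-(32/5))/8 = 96/25 kN·m
Superposition: M = Σ M_i = -4558/75 kN·m ≈ -60.773333 kN·m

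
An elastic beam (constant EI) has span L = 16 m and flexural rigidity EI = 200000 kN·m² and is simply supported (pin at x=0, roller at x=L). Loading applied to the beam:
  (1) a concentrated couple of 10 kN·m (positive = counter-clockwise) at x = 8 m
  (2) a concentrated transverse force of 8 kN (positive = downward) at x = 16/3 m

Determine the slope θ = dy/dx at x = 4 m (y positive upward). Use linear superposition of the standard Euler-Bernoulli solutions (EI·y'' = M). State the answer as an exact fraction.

θ(4) = -6919/16200000 rad

Load 1 — applied couple M₀=10 kN·m at a=8 m (b=L-a=8):
  θ_1 = (M₀x²/(2L)+C₁)/EI  [x≤a] with C₁=M₀(3b²-L²)/(6L)=-20/3 = (10·4²/(2·16)+(-20/3))/200000 = -1/120000 rad
Load 2 — point force P=8 kN at a=16/3 m (b=L-a=32/3):
  θ_2 = -Pb(L²-b²-3x²)/(6LEI)  [x≤a] = -8·(32/3)·(16²-(32/3)²-3·4²)/(6·16·200000) = -106/253125 rad
Superposition: θ = Σ θ_i = -6919/16200000 rad ≈ -0.000427 rad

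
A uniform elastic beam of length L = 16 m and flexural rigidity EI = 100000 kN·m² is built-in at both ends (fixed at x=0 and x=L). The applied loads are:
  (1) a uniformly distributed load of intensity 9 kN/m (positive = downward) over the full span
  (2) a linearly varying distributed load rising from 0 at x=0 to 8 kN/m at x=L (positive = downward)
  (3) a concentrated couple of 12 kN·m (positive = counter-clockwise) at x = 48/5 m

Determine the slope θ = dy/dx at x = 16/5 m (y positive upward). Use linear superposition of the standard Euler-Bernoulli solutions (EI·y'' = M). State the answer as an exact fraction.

θ(16/5) = -24844/5859375 rad

Load 1 — uniform load w=9 kN/m over full span:
  θ_1 = -wx(L-x)(L-2x)/(12EI) = -9·(16/5)·(16-(16/5))·(16-2·(16/5))/(12·100000) = -1152/390625 rad
Load 2 — triangular load w₀=8 kN/m (0→w₀ over full span):
  θ_2 = -w₀(2x(L-x)(L-2x)(x+2L)+x²(L-x)²)/(120LEI) = -8·(2·(16/5)·(16-(16/5))·(16-2·(16/5))·((16/5)+2·16)+(16/5)²·(16-(16/5))²)/(120·16·100000) = -7168/5859375 rad
Load 3 — applied couple M₀=12 kN·m at a=48/5 m (b=L-a=32/5):
  θ_3 = (R_Ax²/2 - M_Ax)/EI  [x≤a] with R_A=27/25, M_A=96/25 = ((27/25)·(16/5)²/2 - (96/25)·(16/5))/100000 = -132/1953125 rad
Superposition: θ = Σ θ_i = -24844/5859375 rad ≈ -0.004240 rad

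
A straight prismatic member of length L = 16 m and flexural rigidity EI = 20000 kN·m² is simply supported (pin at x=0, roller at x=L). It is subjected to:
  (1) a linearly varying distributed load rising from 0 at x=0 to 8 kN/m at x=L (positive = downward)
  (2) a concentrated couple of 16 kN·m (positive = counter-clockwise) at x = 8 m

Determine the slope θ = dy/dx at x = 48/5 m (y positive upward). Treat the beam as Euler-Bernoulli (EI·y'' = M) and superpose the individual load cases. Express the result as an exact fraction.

θ(48/5) = 31421/3515625 rad

Load 1 — triangular load w₀=8 kN/m (0→w₀ over full span):
  θ_1 = -w₀(7L⁴-30L²x²+15x⁴)/(360LEI) = -8·(7·16⁴-30·16²·(48/5)²+15·(48/5)⁴)/(360·16·20000) = 29696/3515625 rad
Load 2 — applied couple M₀=16 kN·m at a=8 m (b=L-a=8):
  θ_2 = (M₀x²/(2L)-M₀(x-a)+C₁)/EI  [x>a] with C₁=M₀(3b²-L²)/(6L)=-32/3 = (16·(48/5)²/(2·16)-16·((48/5)-8)+(-32/3))/20000 = 23/46875 rad
Superposition: θ = Σ θ_i = 31421/3515625 rad ≈ 0.008938 rad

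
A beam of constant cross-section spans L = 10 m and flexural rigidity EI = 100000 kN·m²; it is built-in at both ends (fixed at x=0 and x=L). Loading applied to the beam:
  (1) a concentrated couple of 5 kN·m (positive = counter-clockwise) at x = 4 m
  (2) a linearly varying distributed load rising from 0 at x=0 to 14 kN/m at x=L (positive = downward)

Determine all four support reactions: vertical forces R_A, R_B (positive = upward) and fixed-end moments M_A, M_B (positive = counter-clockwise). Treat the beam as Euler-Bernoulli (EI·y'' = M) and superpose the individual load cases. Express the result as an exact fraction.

R_A = 543/25 kN, M_A = 709/15 kN·m, R_B = 1207/25 kN, M_B = -342/5 kN·m

Load 1 — applied couple M₀=5 kN·m at a=4 m (b=L-a=6):
  R_A = 6M₀ab/L³ = 6·5·4·6/10³ = 18/25 kN
  M_A = M₀b(2a-b)/L² = 5·6·(2·4-6)/10² = 3/5 kN·m
  R_B = -6M₀ab/L³ = -6·5·4·6/10³ = -18/25 kN
  M_B = M₀a(2b-a)/L² = 5·4·(2·6-4)/10² = 8/5 kN·m
Load 2 — triangular load w₀=14 kN/m (0→w₀ over full span):
  R_A = 3w₀L/20 = 3·14·10/20 = 21 kN
  M_A = w₀L²/30 = 14·10²/30 = 140/3 kN·m
  R_B = 7w₀L/20 = 7·14·10/20 = 49 kN
  M_B = -w₀L²/20 = -14·10²/20 = -70 kN·m
Superposition: R_A = 543/25 kN, M_A = 709/15 kN·m, R_B = 1207/25 kN, M_B = -342/5 kN·m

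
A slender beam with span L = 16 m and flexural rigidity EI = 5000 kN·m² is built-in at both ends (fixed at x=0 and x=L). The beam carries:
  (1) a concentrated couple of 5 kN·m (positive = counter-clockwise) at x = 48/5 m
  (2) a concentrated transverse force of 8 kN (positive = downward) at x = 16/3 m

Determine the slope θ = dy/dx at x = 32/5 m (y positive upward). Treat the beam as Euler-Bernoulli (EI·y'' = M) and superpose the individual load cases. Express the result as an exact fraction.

θ(32/5) = -784/703125 rad

Load 1 — applied couple M₀=5 kN·m at a=48/5 m (b=L-a=32/5):
  θ_1 = (R_Ax²/2 - M_Ax)/EI  [x≤a] with R_A=9/20, M_A=8/5 = ((9/20)·(32/5)²/2 - (8/5)·(32/5))/5000 = -16/78125 rad
Load 2 — point force P=8 kN at a=16/3 m (b=L-a=32/3):
  θ_2 = Pa²(L-x)(2bL-(3b+a)(L-x))/(2L³EI)  [x>a] = 8·(16/3)²·(16-(32/5))·(2·(32/3)·16-(3·(32/3)+(16/3))·(16-(32/5)))/(2·16³·5000) = -128/140625 rad
Superposition: θ = Σ θ_i = -784/703125 rad ≈ -0.001115 rad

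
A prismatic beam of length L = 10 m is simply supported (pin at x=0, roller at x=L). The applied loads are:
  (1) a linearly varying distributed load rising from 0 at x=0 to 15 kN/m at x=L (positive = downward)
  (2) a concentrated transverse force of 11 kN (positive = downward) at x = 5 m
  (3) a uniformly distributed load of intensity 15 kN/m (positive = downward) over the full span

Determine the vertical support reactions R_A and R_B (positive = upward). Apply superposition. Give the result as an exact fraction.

R_A = 211/2 kN, R_B = 261/2 kN

Load 1 — triangular load w₀=15 kN/m (0→w₀ over full span):
  R_A = w₀L/6 = 15·10/6 = 25 kN
  R_B = w₀L/3 = 15·10/3 = 50 kN
Load 2 — point force P=11 kN at a=5 m (b=L-a=5):
  R_A = Pb/L = 11·5/10 = 11/2 kN
  R_B = Pa/L = 11·5/10 = 11/2 kN
Load 3 — uniform load w=15 kN/m over full span:
  R_A = wL/2 = 15·10/2 = 75 kN
  R_B = wL/2 = 15·10/2 = 75 kN
Superposition: R_A = 211/2 kN, R_B = 261/2 kN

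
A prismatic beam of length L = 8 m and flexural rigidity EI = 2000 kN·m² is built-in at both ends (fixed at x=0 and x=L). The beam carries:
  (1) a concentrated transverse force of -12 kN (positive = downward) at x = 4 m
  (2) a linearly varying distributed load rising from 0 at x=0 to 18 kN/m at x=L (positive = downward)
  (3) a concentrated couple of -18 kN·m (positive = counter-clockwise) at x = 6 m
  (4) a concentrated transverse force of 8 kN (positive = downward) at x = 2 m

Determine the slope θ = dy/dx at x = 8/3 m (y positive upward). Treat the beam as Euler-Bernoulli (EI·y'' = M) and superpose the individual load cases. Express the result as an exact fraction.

θ(8/3) = -1043/135000 rad

Load 1 — point force P=-12 kN at a=4 m (b=L-a=4):
  θ_1 = -Pb²x(2aL-(3a+b)x)/(2L³EI)  [x≤a] = -(-12)·4²·(8/3)·(2·4·8-(3·4+4)·(8/3))/(2·8³·2000) = 2/375 rad
Load 2 — triangular load w₀=18 kN/m (0→w₀ over full span):
  θ_2 = -w₀(2x(L-x)(L-2x)(x+2L)+x²(L-x)²)/(120LEI) = -18·(2·(8/3)·(8-(8/3))·(8-2·(8/3))·((8/3)+2·8)+(8/3)²·(8-(8/3))²)/(120·8·2000) = -256/16875 rad
Load 3 — applied couple M₀=-18 kN·m at a=6 m (b=L-a=2):
  θ_3 = (R_Ax²/2 - M_Ax)/EI  [x≤a] with R_A=-81/32, M_A=-45/8 = ((-81/32)·(8/3)²/2 - (-45/8)·(8/3))/2000 = 3/1000 rad
Load 4 — point force P=8 kN at a=2 m (b=L-a=6):
  θ_4 = Pa²(L-x)(2bL-(3b+a)(L-x))/(2L³EI)  [x>a] = 8·2²·(8-(8/3))·(2·6·8-(3·6+2)·(8-(8/3)))/(2·8³·2000) = -1/1125 rad
Superposition: θ = Σ θ_i = -1043/135000 rad ≈ -0.007726 rad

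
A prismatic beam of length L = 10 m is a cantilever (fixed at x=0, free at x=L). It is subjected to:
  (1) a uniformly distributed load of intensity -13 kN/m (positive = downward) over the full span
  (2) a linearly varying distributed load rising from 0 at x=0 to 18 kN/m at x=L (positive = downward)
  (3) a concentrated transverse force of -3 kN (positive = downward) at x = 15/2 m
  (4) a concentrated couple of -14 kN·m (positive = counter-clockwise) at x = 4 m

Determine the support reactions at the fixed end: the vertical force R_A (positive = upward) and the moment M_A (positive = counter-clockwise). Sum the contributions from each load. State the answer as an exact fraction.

Load 1 — uniform load w=-13 kN/m over full span:
  R_A = wL = (-13)·10 = -130 kN
  M_A = wL²/2 = (-13)·10²/2 = -650 kN·m
Load 2 — triangular load w₀=18 kN/m (0→w₀ over full span):
  R_A = w₀L/2 = 18·10/2 = 90 kN
  M_A = w₀L²/3 = 18·10²/3 = 600 kN·m
Load 3 — point force P=-3 kN at a=15/2 m (b=L-a=5/2):
  R_A = P = (-3) = -3 kN
  M_A = Pa = (-3)·(15/2) = -45/2 kN·m
Load 4 — applied couple M₀=-14 kN·m at a=4 m (b=L-a=6):
  R_A = 0 kN
  M_A = -M₀ = -(-14) = 14 kN·m
Superposition: R_A = -43 kN, M_A = -117/2 kN·m

R_A = -43 kN, M_A = -117/2 kN·m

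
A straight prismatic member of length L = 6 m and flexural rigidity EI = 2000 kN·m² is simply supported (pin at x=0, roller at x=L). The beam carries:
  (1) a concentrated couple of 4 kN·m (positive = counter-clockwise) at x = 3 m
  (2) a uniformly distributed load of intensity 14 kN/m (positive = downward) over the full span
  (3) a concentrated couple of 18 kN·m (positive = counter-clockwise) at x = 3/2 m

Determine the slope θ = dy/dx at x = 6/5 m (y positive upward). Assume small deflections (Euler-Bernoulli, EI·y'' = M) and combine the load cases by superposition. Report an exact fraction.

Load 1 — applied couple M₀=4 kN·m at a=3 m (b=L-a=3):
  θ_1 = (M₀x²/(2L)+C₁)/EI  [x≤a] with C₁=M₀(3b²-L²)/(6L)=-1 = (4·(6/5)²/(2·6)+(-1))/2000 = -13/50000 rad
Load 2 — uniform load w=14 kN/m over full span:
  θ_2 = -w(L³-6Lx²+4x³)/(24EI) = -14·(6³-6·6·(6/5)²+4·(6/5)³)/(24·2000) = -6237/125000 rad
Load 3 — applied couple M₀=18 kN·m at a=3/2 m (b=L-a=9/2):
  θ_3 = (M₀x²/(2L)+C₁)/EI  [x≤a] with C₁=M₀(3b²-L²)/(6L)=99/8 = (18·(6/5)²/(2·6)+(99/8))/2000 = 2907/400000 rad
Superposition: θ = Σ θ_i = -85777/2000000 rad ≈ -0.042889 rad

θ(6/5) = -85777/2000000 rad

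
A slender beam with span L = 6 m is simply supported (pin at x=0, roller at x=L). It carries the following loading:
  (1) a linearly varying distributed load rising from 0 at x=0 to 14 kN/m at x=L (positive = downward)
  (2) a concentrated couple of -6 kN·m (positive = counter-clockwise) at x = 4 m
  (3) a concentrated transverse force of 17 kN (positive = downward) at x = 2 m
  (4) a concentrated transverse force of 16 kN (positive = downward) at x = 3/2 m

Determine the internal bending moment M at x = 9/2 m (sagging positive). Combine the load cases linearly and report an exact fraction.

M(9/2) = 697/16 kN·m

Load 1 — triangular load w₀=14 kN/m (0→w₀ over full span):
  M_1 = w₀Lx/6 - w₀x³/(6L) = 14·6·(9/2)/6 - 14·(9/2)³/(6·6) = 441/16 kN·m
Load 2 — applied couple M₀=-6 kN·m at a=4 m (b=L-a=2):
  M_2 = M₀x/L - M₀  [x>a] = (-6)·(9/2)/6 - (-6) = 3/2 kN·m
Load 3 — point force P=17 kN at a=2 m (b=L-a=4):
  M_3 = Pa(L-x)/L  [x>a] = 17·2·(6-(9/2))/6 = 17/2 kN·m
Load 4 — point force P=16 kN at a=3/2 m (b=L-a=9/2):
  M_4 = Pa(L-x)/L  [x>a] = 16·(3/2)·(6-(9/2))/6 = 6 kN·m
Superposition: M = Σ M_i = 697/16 kN·m ≈ 43.562500 kN·m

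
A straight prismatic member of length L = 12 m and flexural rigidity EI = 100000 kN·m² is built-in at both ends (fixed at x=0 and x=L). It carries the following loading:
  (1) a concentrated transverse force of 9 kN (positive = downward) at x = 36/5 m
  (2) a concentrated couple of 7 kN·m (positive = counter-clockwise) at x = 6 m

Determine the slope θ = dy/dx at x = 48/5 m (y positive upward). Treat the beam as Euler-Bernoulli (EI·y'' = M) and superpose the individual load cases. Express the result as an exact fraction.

θ(48/5) = 29451/156250000 rad

Load 1 — point force P=9 kN at a=36/5 m (b=L-a=24/5):
  θ_1 = Pa²(L-x)(2bL-(3b+a)(L-x))/(2L³EI)  [x>a] = 9·(36/5)²·(12-(48/5))·(2·(24/5)·12-(3·(24/5)+(36/5))·(12-(48/5)))/(2·12³·100000) = 8019/39062500 rad
Load 2 — applied couple M₀=7 kN·m at a=6 m (b=L-a=6):
  θ_2 = (R_Ax²/2 - M_Ax - M₀(x-a))/EI  [x>a] with R_A=7/8, M_A=7/4 = ((7/8)·(48/5)²/2 - (7/4)·(48/5) - 7·((48/5)-6))/100000 = -21/1250000 rad
Superposition: θ = Σ θ_i = 29451/156250000 rad ≈ 0.000188 rad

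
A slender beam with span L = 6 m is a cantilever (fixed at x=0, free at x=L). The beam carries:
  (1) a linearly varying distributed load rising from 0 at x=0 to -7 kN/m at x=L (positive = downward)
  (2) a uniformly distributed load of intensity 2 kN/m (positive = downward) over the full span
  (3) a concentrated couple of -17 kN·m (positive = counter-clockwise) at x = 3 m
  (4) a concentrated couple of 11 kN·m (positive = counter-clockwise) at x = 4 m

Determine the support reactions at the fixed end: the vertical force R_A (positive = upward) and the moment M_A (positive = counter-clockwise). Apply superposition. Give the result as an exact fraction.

R_A = -9 kN, M_A = -42 kN·m

Load 1 — triangular load w₀=-7 kN/m (0→w₀ over full span):
  R_A = w₀L/2 = (-7)·6/2 = -21 kN
  M_A = w₀L²/3 = (-7)·6²/3 = -84 kN·m
Load 2 — uniform load w=2 kN/m over full span:
  R_A = wL = 2·6 = 12 kN
  M_A = wL²/2 = 2·6²/2 = 36 kN·m
Load 3 — applied couple M₀=-17 kN·m at a=3 m (b=L-a=3):
  R_A = 0 kN
  M_A = -M₀ = -(-17) = 17 kN·m
Load 4 — applied couple M₀=11 kN·m at a=4 m (b=L-a=2):
  R_A = 0 kN
  M_A = -M₀ = -11 kN·m
Superposition: R_A = -9 kN, M_A = -42 kN·m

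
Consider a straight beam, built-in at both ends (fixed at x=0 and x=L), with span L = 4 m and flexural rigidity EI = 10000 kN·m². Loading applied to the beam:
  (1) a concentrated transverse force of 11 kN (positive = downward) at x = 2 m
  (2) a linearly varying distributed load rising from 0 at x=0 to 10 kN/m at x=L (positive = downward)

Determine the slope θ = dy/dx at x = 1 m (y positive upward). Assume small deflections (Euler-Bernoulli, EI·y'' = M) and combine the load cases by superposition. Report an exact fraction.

θ(1) = -83/160000 rad

Load 1 — point force P=11 kN at a=2 m (b=L-a=2):
  θ_1 = -Pb²x(2aL-(3a+b)x)/(2L³EI)  [x≤a] = -11·2²·1·(2·2·4-(3·2+2)·1)/(2·4³·10000) = -11/40000 rad
Load 2 — triangular load w₀=10 kN/m (0→w₀ over full span):
  θ_2 = -w₀(2x(L-x)(L-2x)(x+2L)+x²(L-x)²)/(120LEI) = -10·(2·1·(4-1)·(4-2·1)·(1+2·4)+1²·(4-1)²)/(120·4·10000) = -39/160000 rad
Superposition: θ = Σ θ_i = -83/160000 rad ≈ -0.000519 rad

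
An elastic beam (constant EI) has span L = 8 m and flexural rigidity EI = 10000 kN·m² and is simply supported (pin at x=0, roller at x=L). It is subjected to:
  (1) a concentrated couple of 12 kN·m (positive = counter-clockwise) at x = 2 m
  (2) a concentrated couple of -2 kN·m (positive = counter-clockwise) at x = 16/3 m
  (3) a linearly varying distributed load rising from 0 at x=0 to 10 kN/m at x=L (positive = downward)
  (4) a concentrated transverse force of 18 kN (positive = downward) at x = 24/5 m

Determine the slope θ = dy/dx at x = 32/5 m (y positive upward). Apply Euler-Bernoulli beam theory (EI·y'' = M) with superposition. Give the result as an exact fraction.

θ(32/5) = 150463/11250000 rad

Load 1 — applied couple M₀=12 kN·m at a=2 m (b=L-a=6):
  θ_1 = (M₀x²/(2L)-M₀(x-a)+C₁)/EI  [x>a] with C₁=M₀(3b²-L²)/(6L)=11 = (12·(32/5)²/(2·8)-12·((32/5)-2)+11)/10000 = -277/250000 rad
Load 2 — applied couple M₀=-2 kN·m at a=16/3 m (b=L-a=8/3):
  θ_2 = (M₀x²/(2L)-M₀(x-a)+C₁)/EI  [x>a] with C₁=M₀(3b²-L²)/(6L)=16/9 = ((-2)·(32/5)²/(2·8)-(-2)·((32/5)-(16/3))+(16/9))/10000 = -17/140625 rad
Load 3 — triangular load w₀=10 kN/m (0→w₀ over full span):
  θ_3 = -w₀(7L⁴-30L²x²+15x⁴)/(360LEI) = -10·(7·8⁴-30·8²·(32/5)²+15·(32/5)⁴)/(360·8·10000) = 6056/703125 rad
Load 4 — point force P=18 kN at a=24/5 m (b=L-a=16/5):
  θ_4 = -Pa(2L²-6Lx+3x²+a²)/(6LEI)  [x>a] = -18·(24/5)·(2·8²-6·8·(32/5)+3·(32/5)²+(24/5)²)/(6·8·10000) = 468/78125 rad
Superposition: θ = Σ θ_i = 150463/11250000 rad ≈ 0.013374 rad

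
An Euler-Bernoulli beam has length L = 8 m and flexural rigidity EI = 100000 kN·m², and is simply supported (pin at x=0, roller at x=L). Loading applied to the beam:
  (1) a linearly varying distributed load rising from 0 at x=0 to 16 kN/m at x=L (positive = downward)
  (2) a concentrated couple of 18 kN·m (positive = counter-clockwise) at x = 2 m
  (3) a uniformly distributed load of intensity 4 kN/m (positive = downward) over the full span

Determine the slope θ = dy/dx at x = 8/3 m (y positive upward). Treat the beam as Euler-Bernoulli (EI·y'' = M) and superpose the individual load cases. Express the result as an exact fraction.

Load 1 — triangular load w₀=16 kN/m (0→w₀ over full span):
  θ_1 = -w₀(7L⁴-30L²x²+15x⁴)/(360LEI) = -16·(7·8⁴-30·8²·(8/3)²+15·(8/3)⁴)/(360·8·100000) = -3328/3796875 rad
Load 2 — applied couple M₀=18 kN·m at a=2 m (b=L-a=6):
  θ_2 = (M₀x²/(2L)-M₀(x-a)+C₁)/EI  [x>a] with C₁=M₀(3b²-L²)/(6L)=33/2 = (18·(8/3)²/(2·8)-18·((8/3)-2)+(33/2))/100000 = 1/8000 rad
Load 3 — uniform load w=4 kN/m over full span:
  θ_3 = -w(L³-6Lx²+4x³)/(24EI) = -4·(8³-6·8·(8/3)²+4·(8/3)³)/(24·100000) = -104/253125 rad
Superposition: θ = Σ θ_i = -282457/243000000 rad ≈ -0.001162 rad

θ(8/3) = -282457/243000000 rad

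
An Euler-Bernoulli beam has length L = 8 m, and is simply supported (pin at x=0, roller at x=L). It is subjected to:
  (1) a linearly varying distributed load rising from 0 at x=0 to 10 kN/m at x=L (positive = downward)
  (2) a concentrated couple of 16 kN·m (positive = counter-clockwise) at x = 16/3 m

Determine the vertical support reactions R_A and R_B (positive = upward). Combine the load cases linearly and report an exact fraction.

R_A = 46/3 kN, R_B = 74/3 kN

Load 1 — triangular load w₀=10 kN/m (0→w₀ over full span):
  R_A = w₀L/6 = 10·8/6 = 40/3 kN
  R_B = w₀L/3 = 10·8/3 = 80/3 kN
Load 2 — applied couple M₀=16 kN·m at a=16/3 m (b=L-a=8/3):
  R_A = M₀/L = 16/8 = 2 kN
  R_B = -M₀/L = -16/8 = -2 kN
Superposition: R_A = 46/3 kN, R_B = 74/3 kN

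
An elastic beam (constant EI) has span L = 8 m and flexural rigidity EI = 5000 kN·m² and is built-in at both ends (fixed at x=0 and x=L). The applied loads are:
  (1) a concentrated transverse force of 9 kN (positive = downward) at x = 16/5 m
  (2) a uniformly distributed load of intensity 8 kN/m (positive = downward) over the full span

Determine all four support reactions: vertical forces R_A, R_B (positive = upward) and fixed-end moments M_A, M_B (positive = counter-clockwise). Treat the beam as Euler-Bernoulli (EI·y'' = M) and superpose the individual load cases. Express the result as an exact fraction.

Load 1 — point force P=9 kN at a=16/5 m (b=L-a=24/5):
  R_A = Pb²(3a+b)/L³ = 9·(24/5)²·(3·(16/5)+(24/5))/8³ = 729/125 kN
  M_A = Pab²/L² = 9·(16/5)·(24/5)²/8² = 1296/125 kN·m
  R_B = Pa²(a+3b)/L³ = 9·(16/5)²·((16/5)+3·(24/5))/8³ = 396/125 kN
  M_B = -Pa²b/L² = -9·(16/5)²·(24/5)/8² = -864/125 kN·m
Load 2 — uniform load w=8 kN/m over full span:
  R_A = wL/2 = 8·8/2 = 32 kN
  M_A = wL²/12 = 8·8²/12 = 128/3 kN·m
  R_B = wL/2 = 8·8/2 = 32 kN
  M_B = -wL²/12 = -8·8²/12 = -128/3 kN·m
Superposition: R_A = 4729/125 kN, M_A = 19888/375 kN·m, R_B = 4396/125 kN, M_B = -18592/375 kN·m

R_A = 4729/125 kN, M_A = 19888/375 kN·m, R_B = 4396/125 kN, M_B = -18592/375 kN·m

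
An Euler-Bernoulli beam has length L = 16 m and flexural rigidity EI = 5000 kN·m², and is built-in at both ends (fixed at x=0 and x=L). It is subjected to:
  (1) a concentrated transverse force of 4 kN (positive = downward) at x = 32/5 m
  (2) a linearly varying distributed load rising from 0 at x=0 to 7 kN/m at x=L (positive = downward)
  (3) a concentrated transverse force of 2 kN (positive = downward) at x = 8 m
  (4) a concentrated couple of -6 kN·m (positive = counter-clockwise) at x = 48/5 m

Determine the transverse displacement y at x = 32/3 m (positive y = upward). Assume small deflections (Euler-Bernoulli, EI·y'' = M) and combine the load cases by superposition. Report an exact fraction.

Load 1 — point force P=4 kN at a=32/5 m (b=L-a=48/5):
  y_1 = -Pa²(L-x)²(3bL-(3b+a)(L-x))/(6L³EI)  [x>a] = -4·(32/5)²·(16-(32/3))²·(3·(48/5)·16-(3·(48/5)+(32/5))·(16-(32/3)))/(6·16³·5000) = -65536/6328125 m
Load 2 — triangular load w₀=7 kN/m (0→w₀ over full span):
  y_2 = -w₀x²(L-x)²(x+2L)/(120LEI) = -7·(32/3)²·(16-(32/3))²·((32/3)+2·16)/(120·16·5000) = -229376/2278125 m
Load 3 — point force P=2 kN at a=8 m (b=L-a=8):
  y_3 = -Pa²(L-x)²(3bL-(3b+a)(L-x))/(6L³EI)  [x>a] = -2·8²·(16-(32/3))²·(3·8·16-(3·8+8)·(16-(32/3)))/(6·16³·5000) = -64/10125 m
Load 4 — applied couple M₀=-6 kN·m at a=48/5 m (b=L-a=32/5):
  y_4 = (R_Ax³/6 - M_Ax²/2 - M₀(x-a)²/2)/EI  [x>a] with R_A=-27/50, M_A=-48/25 = ((-27/50)·(32/3)³/6 - (-48/25)·(32/3)²/2 - (-6)·((32/3)-(48/5))²/2)/5000 = 32/46875 m
Superposition: y = Σ y_i = -6645344/56953125 m ≈ -0.116681 m

y(32/3) = -6645344/56953125 m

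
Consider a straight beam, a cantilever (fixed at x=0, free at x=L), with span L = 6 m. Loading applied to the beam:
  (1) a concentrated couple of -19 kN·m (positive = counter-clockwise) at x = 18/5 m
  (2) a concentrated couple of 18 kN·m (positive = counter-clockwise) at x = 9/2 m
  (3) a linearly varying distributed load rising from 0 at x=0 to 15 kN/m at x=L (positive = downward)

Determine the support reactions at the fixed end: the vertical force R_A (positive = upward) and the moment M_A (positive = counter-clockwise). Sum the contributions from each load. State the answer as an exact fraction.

Load 1 — applied couple M₀=-19 kN·m at a=18/5 m (b=L-a=12/5):
  R_A = 0 kN
  M_A = -M₀ = -(-19) = 19 kN·m
Load 2 — applied couple M₀=18 kN·m at a=9/2 m (b=L-a=3/2):
  R_A = 0 kN
  M_A = -M₀ = -18 kN·m
Load 3 — triangular load w₀=15 kN/m (0→w₀ over full span):
  R_A = w₀L/2 = 15·6/2 = 45 kN
  M_A = w₀L²/3 = 15·6²/3 = 180 kN·m
Superposition: R_A = 45 kN, M_A = 181 kN·m

R_A = 45 kN, M_A = 181 kN·m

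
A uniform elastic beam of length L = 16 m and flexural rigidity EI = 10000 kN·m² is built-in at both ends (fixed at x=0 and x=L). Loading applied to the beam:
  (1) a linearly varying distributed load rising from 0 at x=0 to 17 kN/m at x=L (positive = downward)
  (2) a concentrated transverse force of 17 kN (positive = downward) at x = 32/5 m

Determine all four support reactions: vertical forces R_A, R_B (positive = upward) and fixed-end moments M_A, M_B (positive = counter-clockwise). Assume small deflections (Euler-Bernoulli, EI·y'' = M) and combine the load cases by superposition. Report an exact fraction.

R_A = 6477/125 kN, M_A = 69088/375 kN·m, R_B = 12648/125 kN, M_B = -30464/125 kN·m

Load 1 — triangular load w₀=17 kN/m (0→w₀ over full span):
  R_A = 3w₀L/20 = 3·17·16/20 = 204/5 kN
  M_A = w₀L²/30 = 17·16²/30 = 2176/15 kN·m
  R_B = 7w₀L/20 = 7·17·16/20 = 476/5 kN
  M_B = -w₀L²/20 = -17·16²/20 = -1088/5 kN·m
Load 2 — point force P=17 kN at a=32/5 m (b=L-a=48/5):
  R_A = Pb²(3a+b)/L³ = 17·(48/5)²·(3·(32/5)+(48/5))/16³ = 1377/125 kN
  M_A = Pab²/L² = 17·(32/5)·(48/5)²/16² = 4896/125 kN·m
  R_B = Pa²(a+3b)/L³ = 17·(32/5)²·((32/5)+3·(48/5))/16³ = 748/125 kN
  M_B = -Pa²b/L² = -17·(32/5)²·(48/5)/16² = -3264/125 kN·m
Superposition: R_A = 6477/125 kN, M_A = 69088/375 kN·m, R_B = 12648/125 kN, M_B = -30464/125 kN·m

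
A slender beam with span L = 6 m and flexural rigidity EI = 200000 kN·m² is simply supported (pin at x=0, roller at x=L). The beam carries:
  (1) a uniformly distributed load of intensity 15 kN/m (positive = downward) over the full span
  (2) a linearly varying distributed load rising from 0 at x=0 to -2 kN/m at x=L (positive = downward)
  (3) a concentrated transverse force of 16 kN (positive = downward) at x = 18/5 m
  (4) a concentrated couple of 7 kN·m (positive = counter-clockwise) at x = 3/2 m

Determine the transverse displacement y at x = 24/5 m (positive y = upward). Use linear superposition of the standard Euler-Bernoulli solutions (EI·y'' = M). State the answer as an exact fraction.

y(24/5) = -21848139/25000000000 m

Load 1 — uniform load w=15 kN/m over full span:
  y_1 = -wx(L³-2Lx²+x³)/(24EI) = -15·(24/5)·(6³-2·6·(24/5)²+(24/5)³)/(24·200000) = -2349/3125000 m
Load 2 — triangular load w₀=-2 kN/m (0→w₀ over full span):
  y_2 = -w₀x(7L⁴-10L²x²+3x⁴)/(360LEI) = -(-2)·(24/5)·(7·6⁴-10·6²·(24/5)²+3·(24/5)⁴)/(360·6·200000) = 10287/195312500 m
Load 3 — point force P=16 kN at a=18/5 m (b=L-a=12/5):
  y_3 = -Pa(L-x)(2Lx-a²-x²)/(6LEI)  [x>a] = -16·(18/5)·(6-(24/5))·(2·6·(24/5)-(18/5)²-(24/5)²)/(6·6·200000) = -81/390625 m
Load 4 — applied couple M₀=7 kN·m at a=3/2 m (b=L-a=9/2):
  y_4 = (M₀x³/(6L)-M₀(x-a)²/2+C₁x)/EI  [x>a] with C₁=M₀(3b²-L²)/(6L)=77/16 = (7·(24/5)³/(6·6)-7·((24/5)-(3/2))²/2+(77/16)·(24/5))/200000 = 6489/200000000 m
Superposition: y = Σ y_i = -21848139/25000000000 m ≈ -0.000874 m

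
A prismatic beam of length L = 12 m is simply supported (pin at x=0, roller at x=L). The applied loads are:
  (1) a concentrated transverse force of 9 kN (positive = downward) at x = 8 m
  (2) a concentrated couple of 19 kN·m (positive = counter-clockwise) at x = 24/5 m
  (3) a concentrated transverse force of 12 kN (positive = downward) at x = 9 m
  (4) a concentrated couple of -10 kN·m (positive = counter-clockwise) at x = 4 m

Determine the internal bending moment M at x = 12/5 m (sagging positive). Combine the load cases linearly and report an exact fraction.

M(12/5) = 81/5 kN·m

Load 1 — point force P=9 kN at a=8 m (b=L-a=4):
  M_1 = Pbx/L  [x≤a] = 9·4·(12/5)/12 = 36/5 kN·m
Load 2 — applied couple M₀=19 kN·m at a=24/5 m (b=L-a=36/5):
  M_2 = M₀x/L  [x≤a] = 19·(12/5)/12 = 19/5 kN·m
Load 3 — point force P=12 kN at a=9 m (b=L-a=3):
  M_3 = Pbx/L  [x≤a] = 12·3·(12/5)/12 = 36/5 kN·m
Load 4 — applied couple M₀=-10 kN·m at a=4 m (b=L-a=8):
  M_4 = M₀x/L  [x≤a] = (-10)·(12/5)/12 = -2 kN·m
Superposition: M = Σ M_i = 81/5 kN·m ≈ 16.200000 kN·m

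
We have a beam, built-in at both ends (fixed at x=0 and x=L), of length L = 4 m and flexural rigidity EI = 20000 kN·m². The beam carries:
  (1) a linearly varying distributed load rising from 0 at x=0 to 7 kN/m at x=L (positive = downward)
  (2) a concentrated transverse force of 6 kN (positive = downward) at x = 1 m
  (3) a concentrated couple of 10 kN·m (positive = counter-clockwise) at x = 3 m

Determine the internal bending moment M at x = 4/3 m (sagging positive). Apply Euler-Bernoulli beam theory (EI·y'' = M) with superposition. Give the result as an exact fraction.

Load 1 — triangular load w₀=7 kN/m (0→w₀ over full span):
  M_1 = 3w₀Lx/20 - w₀L²/30 - w₀x³/(6L) = 3·7·4·(4/3)/20 - 7·4²/30 - 7·(4/3)³/(6·4) = 476/405 kN·m
Load 2 — point force P=6 kN at a=1 m (b=L-a=3):
  M_2 = Pa²(a+3b)(L-x)/L³ - Pa²b/L²  [x>a] = 6·1²·(1+3·3)·(4-(4/3))/4³ - 6·1²·3/4² = 11/8 kN·m
Load 3 — applied couple M₀=10 kN·m at a=3 m (b=L-a=1):
  M_3 = R_Ax - M_A  [x≤a] with R_A=45/16, M_A=25/8 = (45/16)·(4/3) - (25/8) = 5/8 kN·m
Superposition: M = Σ M_i = 1286/405 kN·m ≈ 3.175309 kN·m

M(4/3) = 1286/405 kN·m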